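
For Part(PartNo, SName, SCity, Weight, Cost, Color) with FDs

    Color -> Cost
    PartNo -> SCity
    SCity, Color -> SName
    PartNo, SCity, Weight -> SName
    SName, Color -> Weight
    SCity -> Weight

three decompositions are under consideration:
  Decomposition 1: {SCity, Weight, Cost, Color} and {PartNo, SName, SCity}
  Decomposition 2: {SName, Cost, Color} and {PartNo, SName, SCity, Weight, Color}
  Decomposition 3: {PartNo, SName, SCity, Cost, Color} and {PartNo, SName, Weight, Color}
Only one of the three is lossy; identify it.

Decomposition 1: common = {SCity}, closure = {SCity, Weight} → lossy.
Decomposition 2: common = {SName, Color}, closure = {SName, Weight, Cost, Color} → lossless.
Decomposition 3: common = {PartNo, SName, Color}, closure = {PartNo, SName, SCity, Weight, Cost, Color} → lossless.

Decomposition 1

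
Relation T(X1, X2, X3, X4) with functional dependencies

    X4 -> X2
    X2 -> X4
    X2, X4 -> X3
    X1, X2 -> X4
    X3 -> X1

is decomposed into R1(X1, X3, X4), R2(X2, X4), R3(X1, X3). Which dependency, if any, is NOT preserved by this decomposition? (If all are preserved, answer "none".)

none

X4 → X2 lies within R2.
X2 → X4 lies within R2.
X2, X4 → X3: restricted closure across fragments reaches X3.
X1, X2 → X4: restricted closure across fragments reaches X4.
X3 → X1 lies within R1.
Every dependency is enforceable on the fragments, so the decomposition is dependency-preserving.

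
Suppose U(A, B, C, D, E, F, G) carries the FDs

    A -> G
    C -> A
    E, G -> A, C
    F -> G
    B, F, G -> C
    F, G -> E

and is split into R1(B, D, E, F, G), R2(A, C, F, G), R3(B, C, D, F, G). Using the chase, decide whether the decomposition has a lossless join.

Chase test. Columns are A, B, C, D, E, F, G; row i has aⱼ where attribute j ∈ Ri, else bᵢⱼ.
Initial tableau (one row per fragment):
  row 1: b11 a2 b13 a4 a5 a6 a7
  row 2: a1 b22 a3 b24 b25 a6 a7
  row 3: b31 a2 a3 a4 b35 a6 a7
Rows 2 and 3 agree on C; apply C→A and equate their A entries.
Rows 1 and 3 agree on B, F, G; apply B, F, G→C and equate their C entries.
Rows 1 and 2 agree on F, G; apply F, G→E and equate their E entries.
Rows 1 and 3 agree on F, G; apply F, G→E and equate their E entries.
Rows 1 and 2 agree on C; apply C→A and equate their A entries.
Row 1 is now all distinguished symbols — the join is lossless.

Yes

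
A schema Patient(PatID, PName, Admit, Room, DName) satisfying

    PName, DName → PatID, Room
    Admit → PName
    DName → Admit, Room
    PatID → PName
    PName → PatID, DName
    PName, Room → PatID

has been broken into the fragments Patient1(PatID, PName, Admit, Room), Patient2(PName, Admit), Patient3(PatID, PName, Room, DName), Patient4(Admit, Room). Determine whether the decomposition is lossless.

Yes

Chase test. Columns are PatID, PName, Admit, Room, DName; row i has aⱼ where attribute j ∈ Patienti, else bᵢⱼ.
Initial tableau (one row per fragment):
  row 1: a1 a2 a3 a4 b15
  row 2: b21 a2 a3 b24 b25
  row 3: a1 a2 b33 a4 a5
  row 4: b41 b42 a3 a4 b45
Rows 1 and 4 agree on Admit; apply Admit→PName and equate their PName entries.
Rows 1 and 2 agree on PName; apply PName→PatID, DName and equate their PatID, DName entries.
Rows 1 and 3 agree on PName; apply PName→PatID, DName and equate their PatID, DName entries.
Rows 1 and 4 agree on PName; apply PName→PatID, DName and equate their PatID, DName entries.
Rows 1 and 2 agree on PName, DName; apply PName, DName→PatID, Room and equate their PatID, Room entries.
Rows 1 and 3 agree on DName; apply DName→Admit, Room and equate their Admit, Room entries.
Row 1 is now all distinguished symbols — the join is lossless.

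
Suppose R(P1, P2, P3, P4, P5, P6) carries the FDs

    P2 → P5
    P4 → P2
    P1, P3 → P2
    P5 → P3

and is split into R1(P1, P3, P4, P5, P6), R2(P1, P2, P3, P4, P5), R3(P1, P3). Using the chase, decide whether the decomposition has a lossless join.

Chase test. Columns are P1, P2, P3, P4, P5, P6; row i has aⱼ where attribute j ∈ Ri, else bᵢⱼ.
Initial tableau (one row per fragment):
  row 1: a1 b12 a3 a4 a5 a6
  row 2: a1 a2 a3 a4 a5 b26
  row 3: a1 b32 a3 b34 b35 b36
Rows 1 and 2 agree on P4; apply P4→P2 and equate their P2 entries.
Rows 1 and 3 agree on P1, P3; apply P1, P3→P2 and equate their P2 entries.
Rows 1 and 3 agree on P2; apply P2→P5 and equate their P5 entries.
Row 1 is now all distinguished symbols — the join is lossless.

Yes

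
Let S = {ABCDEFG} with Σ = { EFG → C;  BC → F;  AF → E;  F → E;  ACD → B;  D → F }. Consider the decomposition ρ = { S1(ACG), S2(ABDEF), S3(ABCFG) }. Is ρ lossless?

Chase test. Columns are ABCDEFG; row i has aⱼ where attribute j ∈ Si, else bᵢⱼ.
Initial tableau (one row per fragment):
  row 1: a1 b12 a3 b14 b15 b16 a7
  row 2: a1 a2 b23 a4 a5 a6 b27
  row 3: a1 a2 a3 b34 b35 a6 a7
Rows 2 and 3 agree on AF; apply AF→E and equate their E entries.
No row becomes fully distinguished — the join is lossy.

No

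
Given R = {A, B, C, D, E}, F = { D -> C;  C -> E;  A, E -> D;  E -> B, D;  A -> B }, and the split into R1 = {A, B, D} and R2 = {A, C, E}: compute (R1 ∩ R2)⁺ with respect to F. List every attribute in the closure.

R1 ∩ R2 = {A}.
A → B applies, adding B
Closure: {A, B}.

A, B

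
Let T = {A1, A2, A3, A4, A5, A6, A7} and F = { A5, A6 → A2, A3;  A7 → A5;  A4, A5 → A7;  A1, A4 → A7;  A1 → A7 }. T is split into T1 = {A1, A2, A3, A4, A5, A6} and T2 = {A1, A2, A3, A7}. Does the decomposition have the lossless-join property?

Common attributes: T1 ∩ T2 = {A1, A2, A3}.
Closure of {A1, A2, A3}: A1 → A7 applies, adding A7; A7 → A5 applies, adding A5. So (A1, A2, A3)⁺ = {A1, A2, A3, A5, A7}.
This closure contains every attribute of T2, so T1 ∩ T2 → T2. The join is lossless.

Yes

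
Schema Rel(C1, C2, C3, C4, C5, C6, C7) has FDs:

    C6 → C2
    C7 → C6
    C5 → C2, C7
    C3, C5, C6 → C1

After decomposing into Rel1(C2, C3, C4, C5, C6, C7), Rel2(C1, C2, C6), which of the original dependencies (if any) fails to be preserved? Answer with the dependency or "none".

Check C3, C5, C6 → C1: no single fragment contains all of {C1, C3, C5, C6}, and the restricted closure of {C3, C5, C6} across the fragments never reaches {C1}.
C6 → C2 is preserved.
C7 → C6 is preserved.
C5 → C2, C7 is preserved.

C3, C5, C6 → C1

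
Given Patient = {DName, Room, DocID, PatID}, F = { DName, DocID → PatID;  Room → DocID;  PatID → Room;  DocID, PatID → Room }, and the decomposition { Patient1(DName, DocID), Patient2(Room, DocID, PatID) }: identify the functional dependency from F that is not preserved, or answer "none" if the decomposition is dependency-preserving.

Check DName, DocID → PatID: no single fragment contains all of {DName, DocID, PatID}, and the restricted closure of {DName, DocID} across the fragments never reaches {PatID}.
Room → DocID is preserved.
PatID → Room is preserved.
DocID, PatID → Room is preserved.

DName, DocID → PatID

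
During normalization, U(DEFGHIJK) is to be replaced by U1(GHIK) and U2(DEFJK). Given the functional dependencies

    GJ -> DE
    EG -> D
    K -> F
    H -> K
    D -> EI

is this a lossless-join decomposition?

No

Common attributes: U1 ∩ U2 = {K}.
Closure of {K}: K → F applies, adding F. So (K)⁺ = {FK}.
The closure contains neither all of U1 = {GHIK} nor all of U2 = {DEFJK}, so the common attributes are not a superkey of either fragment. The join is lossy.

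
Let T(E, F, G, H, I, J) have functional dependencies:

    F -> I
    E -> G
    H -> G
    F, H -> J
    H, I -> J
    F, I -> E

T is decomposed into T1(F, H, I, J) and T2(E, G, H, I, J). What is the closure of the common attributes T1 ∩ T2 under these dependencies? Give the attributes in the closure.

G, H, I, J

T1 ∩ T2 = {H, I, J}.
H → G applies, adding G
Closure: {G, H, I, J}.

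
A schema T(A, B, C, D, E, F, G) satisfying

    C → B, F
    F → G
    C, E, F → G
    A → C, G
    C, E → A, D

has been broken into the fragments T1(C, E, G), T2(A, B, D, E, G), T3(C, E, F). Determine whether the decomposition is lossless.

No

Chase test. Columns are A, B, C, D, E, F, G; row i has aⱼ where attribute j ∈ Ti, else bᵢⱼ.
Initial tableau (one row per fragment):
  row 1: b11 b12 a3 b14 a5 b16 a7
  row 2: a1 a2 b23 a4 a5 b26 a7
  row 3: b31 b32 a3 b34 a5 a6 b37
Rows 1 and 3 agree on C; apply C→B, F and equate their B, F entries.
Rows 1 and 3 agree on F; apply F→G and equate their G entries.
Rows 1 and 3 agree on C, E; apply C, E→A, D and equate their A, D entries.
No row becomes fully distinguished — the join is lossy.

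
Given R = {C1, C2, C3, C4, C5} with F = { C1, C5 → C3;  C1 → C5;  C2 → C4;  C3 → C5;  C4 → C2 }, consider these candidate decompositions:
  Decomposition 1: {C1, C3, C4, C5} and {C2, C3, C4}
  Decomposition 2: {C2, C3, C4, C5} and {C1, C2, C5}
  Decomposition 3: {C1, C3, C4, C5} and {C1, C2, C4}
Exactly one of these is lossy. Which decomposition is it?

Decomposition 2

Decomposition 1: common = {C3, C4}, closure = {C2, C3, C4, C5} → lossless.
Decomposition 2: common = {C2, C5}, closure = {C2, C4, C5} → lossy.
Decomposition 3: common = {C1, C4}, closure = {C1, C2, C3, C4, C5} → lossless.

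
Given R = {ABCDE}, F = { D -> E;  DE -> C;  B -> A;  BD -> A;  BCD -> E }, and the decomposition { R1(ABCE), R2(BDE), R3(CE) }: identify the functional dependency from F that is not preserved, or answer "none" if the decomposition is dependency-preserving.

Check DE → C: no single fragment contains all of {CDE}, and the restricted closure of {DE} across the fragments never reaches {C}.
D → E is preserved.
B → A is preserved.
BD → A is preserved.
BCD → E is preserved.

DE -> C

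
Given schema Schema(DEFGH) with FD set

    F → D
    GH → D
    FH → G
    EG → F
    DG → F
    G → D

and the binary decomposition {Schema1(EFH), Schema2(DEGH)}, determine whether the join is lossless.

No

Common attributes: Schema1 ∩ Schema2 = {EH}.
No dependency enlarges {EH}, so (EH)⁺ = {EH}.
The closure contains neither all of Schema1 = {EFH} nor all of Schema2 = {DEGH}, so the common attributes are not a superkey of either fragment. The join is lossy.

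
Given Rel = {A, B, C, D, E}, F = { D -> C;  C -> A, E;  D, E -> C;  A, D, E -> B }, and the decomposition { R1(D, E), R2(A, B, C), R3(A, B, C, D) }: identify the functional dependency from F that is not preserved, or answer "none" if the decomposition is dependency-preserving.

C -> A, E

Check C → A, E: no single fragment contains all of {A, C, E}, and the restricted closure of {C} across the fragments never reaches {A, E}.
D → C is preserved.
D, E → C is preserved.
A, D, E → B is preserved.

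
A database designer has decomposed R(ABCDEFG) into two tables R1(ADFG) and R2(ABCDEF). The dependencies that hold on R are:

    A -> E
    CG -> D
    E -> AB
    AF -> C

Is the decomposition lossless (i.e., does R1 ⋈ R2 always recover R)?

Common attributes: R1 ∩ R2 = {ADF}.
Closure of {ADF}: A → E applies, adding E; E → AB applies, adding B; AF → C applies, adding C. So (ADF)⁺ = {ABCDEF}.
This closure contains every attribute of R2, so R1 ∩ R2 → R2. The join is lossless.

Yes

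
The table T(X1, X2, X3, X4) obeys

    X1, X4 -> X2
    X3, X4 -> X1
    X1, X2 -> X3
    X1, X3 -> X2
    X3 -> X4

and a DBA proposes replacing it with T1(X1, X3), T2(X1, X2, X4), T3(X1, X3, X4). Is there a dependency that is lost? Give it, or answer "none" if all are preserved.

X1, X4 → X2 lies within T2.
X3, X4 → X1 lies within T3.
X1, X2 → X3: restricted closure across fragments reaches X3.
X1, X3 → X2: restricted closure across fragments reaches X2.
X3 → X4 lies within T3.
Every dependency is enforceable on the fragments, so the decomposition is dependency-preserving.

none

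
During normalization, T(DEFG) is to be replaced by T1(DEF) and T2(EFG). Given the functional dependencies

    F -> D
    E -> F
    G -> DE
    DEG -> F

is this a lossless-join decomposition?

Common attributes: T1 ∩ T2 = {EF}.
Closure of {EF}: F → D applies, adding D. So (EF)⁺ = {DEF}.
This closure contains every attribute of T1, so T1 ∩ T2 → T1. The join is lossless.

Yes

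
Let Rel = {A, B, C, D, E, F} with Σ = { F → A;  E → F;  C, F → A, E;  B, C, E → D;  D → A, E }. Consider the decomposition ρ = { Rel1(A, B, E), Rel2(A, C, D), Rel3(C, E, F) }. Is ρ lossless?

Chase test. Columns are A, B, C, D, E, F; row i has aⱼ where attribute j ∈ Reli, else bᵢⱼ.
Initial tableau (one row per fragment):
  row 1: a1 a2 b13 b14 a5 b16
  row 2: a1 b22 a3 a4 b25 b26
  row 3: b31 b32 a3 b34 a5 a6
Rows 1 and 3 agree on E; apply E→F and equate their F entries.
Rows 1 and 3 agree on F; apply F→A and equate their A entries.
No row becomes fully distinguished — the join is lossy.

No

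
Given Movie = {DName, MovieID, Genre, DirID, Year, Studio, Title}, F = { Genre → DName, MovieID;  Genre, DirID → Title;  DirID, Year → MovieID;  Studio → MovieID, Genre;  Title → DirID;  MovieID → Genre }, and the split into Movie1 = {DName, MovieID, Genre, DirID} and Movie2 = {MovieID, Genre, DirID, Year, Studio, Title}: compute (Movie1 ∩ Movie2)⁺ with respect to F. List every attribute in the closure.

Movie1 ∩ Movie2 = {MovieID, Genre, DirID}.
Genre → DName, MovieID applies, adding DName
Genre, DirID → Title applies, adding Title
Closure: {DName, MovieID, Genre, DirID, Title}.

DName, MovieID, Genre, DirID, Title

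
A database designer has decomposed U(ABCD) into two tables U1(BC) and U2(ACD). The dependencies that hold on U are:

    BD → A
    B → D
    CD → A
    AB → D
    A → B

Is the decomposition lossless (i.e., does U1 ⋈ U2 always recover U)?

No

Common attributes: U1 ∩ U2 = {C}.
No dependency enlarges {C}, so (C)⁺ = {C}.
The closure contains neither all of U1 = {BC} nor all of U2 = {ACD}, so the common attributes are not a superkey of either fragment. The join is lossy.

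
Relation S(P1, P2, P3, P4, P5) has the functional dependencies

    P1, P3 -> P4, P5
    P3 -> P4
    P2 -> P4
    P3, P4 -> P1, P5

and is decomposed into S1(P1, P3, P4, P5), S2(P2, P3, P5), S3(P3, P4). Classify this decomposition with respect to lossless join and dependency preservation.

lossless but not dependency-preserving

Lossless test (chase): Rows 1 and 2 agree on P3; apply P3→P4 and equate their P4 entries. Rows 1 and 2 agree on P3, P4; apply P3, P4→P1, P5 and equate their P1, P5 entries. Rows 1 and 3 agree on P3, P4; apply P3, P4→P1, P5 and equate their P1, P5 entries. Row 2 is now all distinguished symbols — the join is lossless.
Dependency preservation: the restricted closure of {P2} across the fragments never reaches {P4}, so P2 → P4 cannot be enforced without a join — not preserved.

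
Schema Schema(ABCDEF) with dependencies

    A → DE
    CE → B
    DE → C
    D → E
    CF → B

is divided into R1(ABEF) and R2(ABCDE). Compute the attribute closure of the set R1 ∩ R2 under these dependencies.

R1 ∩ R2 = {ABE}.
A → DE applies, adding D
DE → C applies, adding C
Closure: {ABCDE}.

ABCDE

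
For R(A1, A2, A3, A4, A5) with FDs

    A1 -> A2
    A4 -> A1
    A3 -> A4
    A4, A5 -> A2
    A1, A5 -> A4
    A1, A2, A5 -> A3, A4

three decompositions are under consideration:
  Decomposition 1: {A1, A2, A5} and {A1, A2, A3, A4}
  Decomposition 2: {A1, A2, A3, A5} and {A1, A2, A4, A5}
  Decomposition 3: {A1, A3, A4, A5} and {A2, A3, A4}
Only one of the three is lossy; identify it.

Decomposition 1: common = {A1, A2}, closure = {A1, A2} → lossy.
Decomposition 2: common = {A1, A2, A5}, closure = {A1, A2, A3, A4, A5} → lossless.
Decomposition 3: common = {A3, A4}, closure = {A1, A2, A3, A4} → lossless.

Decomposition 1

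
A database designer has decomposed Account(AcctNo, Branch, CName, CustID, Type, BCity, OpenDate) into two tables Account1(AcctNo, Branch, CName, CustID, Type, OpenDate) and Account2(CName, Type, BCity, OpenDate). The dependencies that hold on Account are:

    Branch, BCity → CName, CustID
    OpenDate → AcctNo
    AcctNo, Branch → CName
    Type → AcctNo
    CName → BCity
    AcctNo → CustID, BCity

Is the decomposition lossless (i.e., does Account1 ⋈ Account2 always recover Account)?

Yes

Common attributes: Account1 ∩ Account2 = {CName, Type, OpenDate}.
Closure of {CName, Type, OpenDate}: OpenDate → AcctNo applies, adding AcctNo; CName → BCity applies, adding BCity; AcctNo → CustID, BCity applies, adding CustID. So (CName, Type, OpenDate)⁺ = {AcctNo, CName, CustID, Type, BCity, OpenDate}.
This closure contains every attribute of Account2, so Account1 ∩ Account2 → Account2. The join is lossless.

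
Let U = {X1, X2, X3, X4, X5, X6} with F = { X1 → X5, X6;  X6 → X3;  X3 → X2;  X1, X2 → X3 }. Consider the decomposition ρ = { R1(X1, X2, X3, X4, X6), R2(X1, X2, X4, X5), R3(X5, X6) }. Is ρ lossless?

Chase test. Columns are X1, X2, X3, X4, X5, X6; row i has aⱼ where attribute j ∈ Ri, else bᵢⱼ.
Initial tableau (one row per fragment):
  row 1: a1 a2 a3 a4 b15 a6
  row 2: a1 a2 b23 a4 a5 b26
  row 3: b31 b32 b33 b34 a5 a6
Rows 1 and 2 agree on X1; apply X1→X5, X6 and equate their X5, X6 entries.
Rows 1 and 2 agree on X6; apply X6→X3 and equate their X3 entries.
Rows 1 and 3 agree on X6; apply X6→X3 and equate their X3 entries.
Rows 1 and 3 agree on X3; apply X3→X2 and equate their X2 entries.
Row 1 is now all distinguished symbols — the join is lossless.

Yes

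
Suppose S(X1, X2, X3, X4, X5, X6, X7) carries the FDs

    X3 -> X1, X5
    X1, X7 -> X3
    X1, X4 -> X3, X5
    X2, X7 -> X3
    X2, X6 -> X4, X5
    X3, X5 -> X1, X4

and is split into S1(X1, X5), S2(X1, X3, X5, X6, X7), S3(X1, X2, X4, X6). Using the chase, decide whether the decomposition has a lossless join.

Chase test. Columns are X1, X2, X3, X4, X5, X6, X7; row i has aⱼ where attribute j ∈ Si, else bᵢⱼ.
Initial tableau (one row per fragment):
  row 1: a1 b12 b13 b14 a5 b16 b17
  row 2: a1 b22 a3 b24 a5 a6 a7
  row 3: a1 a2 b33 a4 b35 a6 b37
No row becomes fully distinguished — the join is lossy.

No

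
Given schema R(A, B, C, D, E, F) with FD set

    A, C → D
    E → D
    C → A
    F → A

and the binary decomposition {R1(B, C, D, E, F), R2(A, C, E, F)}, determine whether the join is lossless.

Yes

Common attributes: R1 ∩ R2 = {C, E, F}.
Closure of {C, E, F}: E → D applies, adding D; C → A applies, adding A. So (C, E, F)⁺ = {A, C, D, E, F}.
This closure contains every attribute of R2, so R1 ∩ R2 → R2. The join is lossless.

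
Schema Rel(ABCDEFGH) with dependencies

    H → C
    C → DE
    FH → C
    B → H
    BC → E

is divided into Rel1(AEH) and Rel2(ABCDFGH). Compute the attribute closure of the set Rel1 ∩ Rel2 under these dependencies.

ACDEH

Rel1 ∩ Rel2 = {AH}.
H → C applies, adding C
C → DE applies, adding DE
Closure: {ACDEH}.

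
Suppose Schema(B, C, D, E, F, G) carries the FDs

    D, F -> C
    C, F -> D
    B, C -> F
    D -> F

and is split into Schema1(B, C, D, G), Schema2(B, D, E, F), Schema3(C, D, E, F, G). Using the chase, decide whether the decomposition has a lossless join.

No

Chase test. Columns are B, C, D, E, F, G; row i has aⱼ where attribute j ∈ Schemai, else bᵢⱼ.
Initial tableau (one row per fragment):
  row 1: a1 a2 a3 b14 b15 a6
  row 2: a1 b22 a3 a4 a5 b26
  row 3: b31 a2 a3 a4 a5 a6
Rows 2 and 3 agree on D, F; apply D, F→C and equate their C entries.
Rows 1 and 2 agree on B, C; apply B, C→F and equate their F entries.
No row becomes fully distinguished — the join is lossy.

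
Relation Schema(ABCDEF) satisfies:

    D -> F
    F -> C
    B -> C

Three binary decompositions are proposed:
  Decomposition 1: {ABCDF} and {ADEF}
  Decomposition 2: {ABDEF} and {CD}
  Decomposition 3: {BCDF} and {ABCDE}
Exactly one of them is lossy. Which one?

Decomposition 1: common = {ADF}, closure = {ACDF} → lossy.
Decomposition 2: common = {D}, closure = {CDF} → lossless.
Decomposition 3: common = {BCD}, closure = {BCDF} → lossless.

Decomposition 1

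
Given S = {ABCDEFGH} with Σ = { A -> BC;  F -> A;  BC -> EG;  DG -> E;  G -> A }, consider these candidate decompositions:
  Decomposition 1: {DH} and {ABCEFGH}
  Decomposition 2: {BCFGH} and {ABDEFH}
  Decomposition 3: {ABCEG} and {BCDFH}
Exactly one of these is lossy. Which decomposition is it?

Decomposition 1

Decomposition 1: common = {H}, closure = {H} → lossy.
Decomposition 2: common = {BFH}, closure = {ABCEFGH} → lossless.
Decomposition 3: common = {BC}, closure = {ABCEG} → lossless.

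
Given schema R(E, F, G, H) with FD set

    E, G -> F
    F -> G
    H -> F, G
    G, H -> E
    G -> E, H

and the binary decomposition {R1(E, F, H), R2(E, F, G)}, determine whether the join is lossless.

Common attributes: R1 ∩ R2 = {E, F}.
Closure of {E, F}: F → G applies, adding G; G → E, H applies, adding H. So (E, F)⁺ = {E, F, G, H}.
This closure contains every attribute of R1, so R1 ∩ R2 → R1. The join is lossless.

Yes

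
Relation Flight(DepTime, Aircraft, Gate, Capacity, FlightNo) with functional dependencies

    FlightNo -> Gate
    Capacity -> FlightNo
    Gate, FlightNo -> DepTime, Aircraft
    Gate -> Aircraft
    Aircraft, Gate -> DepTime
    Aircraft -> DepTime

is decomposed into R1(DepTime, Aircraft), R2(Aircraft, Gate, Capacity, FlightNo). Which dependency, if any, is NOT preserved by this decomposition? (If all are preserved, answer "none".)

FlightNo → Gate lies within R2.
Capacity → FlightNo lies within R2.
Gate, FlightNo → DepTime, Aircraft: restricted closure across fragments reaches DepTime, Aircraft.
Gate → Aircraft lies within R2.
Aircraft, Gate → DepTime: restricted closure across fragments reaches DepTime.
Aircraft → DepTime lies within R1.
Every dependency is enforceable on the fragments, so the decomposition is dependency-preserving.

none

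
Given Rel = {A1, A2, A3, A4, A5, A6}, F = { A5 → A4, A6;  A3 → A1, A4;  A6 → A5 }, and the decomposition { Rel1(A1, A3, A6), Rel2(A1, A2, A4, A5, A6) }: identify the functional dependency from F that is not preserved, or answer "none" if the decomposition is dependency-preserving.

A3 → A1, A4

Check A3 → A1, A4: no single fragment contains all of {A1, A3, A4}, and the restricted closure of {A3} across the fragments never reaches {A1, A4}.
A5 → A4, A6 is preserved.
A6 → A5 is preserved.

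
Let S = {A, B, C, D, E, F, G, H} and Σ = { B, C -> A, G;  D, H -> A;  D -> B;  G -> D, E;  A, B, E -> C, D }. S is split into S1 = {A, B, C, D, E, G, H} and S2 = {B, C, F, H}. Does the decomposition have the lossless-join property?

Yes

Common attributes: S1 ∩ S2 = {B, C, H}.
Closure of {B, C, H}: B, C → A, G applies, adding A, G; G → D, E applies, adding D, E. So (B, C, H)⁺ = {A, B, C, D, E, G, H}.
This closure contains every attribute of S1, so S1 ∩ S2 → S1. The join is lossless.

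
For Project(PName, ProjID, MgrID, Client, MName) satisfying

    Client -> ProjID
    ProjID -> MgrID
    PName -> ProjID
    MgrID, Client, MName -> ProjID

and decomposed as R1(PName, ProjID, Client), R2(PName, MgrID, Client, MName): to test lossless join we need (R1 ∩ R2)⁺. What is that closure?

PName, ProjID, MgrID, Client

R1 ∩ R2 = {PName, Client}.
Client → ProjID applies, adding ProjID
ProjID → MgrID applies, adding MgrID
Closure: {PName, ProjID, MgrID, Client}.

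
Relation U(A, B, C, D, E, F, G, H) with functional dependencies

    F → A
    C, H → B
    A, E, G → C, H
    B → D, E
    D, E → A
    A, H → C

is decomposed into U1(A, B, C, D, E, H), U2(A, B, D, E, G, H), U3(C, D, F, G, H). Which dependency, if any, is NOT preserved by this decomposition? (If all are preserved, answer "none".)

Check F → A: no single fragment contains all of {A, F}, and the restricted closure of {F} across the fragments never reaches {A}.
C, H → B is preserved.
A, E, G → C, H is preserved.
B → D, E is preserved.
D, E → A is preserved.
A, H → C is preserved.

F → A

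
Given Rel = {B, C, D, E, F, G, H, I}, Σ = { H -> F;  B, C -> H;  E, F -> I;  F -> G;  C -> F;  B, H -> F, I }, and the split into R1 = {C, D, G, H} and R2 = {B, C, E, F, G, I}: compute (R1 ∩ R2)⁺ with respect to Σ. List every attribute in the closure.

R1 ∩ R2 = {C, G}.
C → F applies, adding F
Closure: {C, F, G}.

C, F, G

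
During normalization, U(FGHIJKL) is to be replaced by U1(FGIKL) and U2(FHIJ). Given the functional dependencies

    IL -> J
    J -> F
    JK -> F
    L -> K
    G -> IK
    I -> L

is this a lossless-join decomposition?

Common attributes: U1 ∩ U2 = {FI}.
Closure of {FI}: I → L applies, adding L; IL → J applies, adding J; L → K applies, adding K. So (FI)⁺ = {FIJKL}.
The closure contains neither all of U1 = {FGIKL} nor all of U2 = {FHIJ}, so the common attributes are not a superkey of either fragment. The join is lossy.

No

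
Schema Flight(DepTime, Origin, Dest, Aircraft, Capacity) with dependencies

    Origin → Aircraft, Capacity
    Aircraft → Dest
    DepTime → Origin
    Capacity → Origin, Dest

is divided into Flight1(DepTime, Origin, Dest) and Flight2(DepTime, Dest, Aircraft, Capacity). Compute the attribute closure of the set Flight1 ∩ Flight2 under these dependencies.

DepTime, Origin, Dest, Aircraft, Capacity

Flight1 ∩ Flight2 = {DepTime, Dest}.
DepTime → Origin applies, adding Origin
Origin → Aircraft, Capacity applies, adding Aircraft, Capacity
Closure: {DepTime, Origin, Dest, Aircraft, Capacity}.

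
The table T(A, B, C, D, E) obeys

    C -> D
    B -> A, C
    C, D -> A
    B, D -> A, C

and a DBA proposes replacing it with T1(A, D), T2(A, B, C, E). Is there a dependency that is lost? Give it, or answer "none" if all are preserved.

Check C → D: no single fragment contains all of {C, D}, and the restricted closure of {C} across the fragments never reaches {D}.
B → A, C is preserved.
C, D → A is preserved.
B, D → A, C is preserved.

C -> D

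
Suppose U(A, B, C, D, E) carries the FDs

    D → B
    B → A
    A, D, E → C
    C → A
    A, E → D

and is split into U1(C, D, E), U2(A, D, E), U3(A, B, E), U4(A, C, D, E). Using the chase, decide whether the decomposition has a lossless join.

Chase test. Columns are A, B, C, D, E; row i has aⱼ where attribute j ∈ Ui, else bᵢⱼ.
Initial tableau (one row per fragment):
  row 1: b11 b12 a3 a4 a5
  row 2: a1 b22 b23 a4 a5
  row 3: a1 a2 b33 b34 a5
  row 4: a1 b42 a3 a4 a5
Rows 1 and 2 agree on D; apply D→B and equate their B entries.
Rows 1 and 4 agree on D; apply D→B and equate their B entries.
Rows 1 and 2 agree on B; apply B→A and equate their A entries.
Rows 1 and 2 agree on A, D, E; apply A, D, E→C and equate their C entries.
Rows 1 and 3 agree on A, E; apply A, E→D and equate their D entries.
Rows 1 and 3 agree on D; apply D→B and equate their B entries.
Rows 1 and 3 agree on A, D, E; apply A, D, E→C and equate their C entries.
Row 1 is now all distinguished symbols — the join is lossless.

Yes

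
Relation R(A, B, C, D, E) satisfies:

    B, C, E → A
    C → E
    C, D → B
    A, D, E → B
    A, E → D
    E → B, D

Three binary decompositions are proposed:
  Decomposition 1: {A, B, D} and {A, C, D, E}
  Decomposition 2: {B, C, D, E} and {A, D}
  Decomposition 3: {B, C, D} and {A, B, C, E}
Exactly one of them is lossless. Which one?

Decomposition 1: common = {A, D}, closure = {A, D} → lossy.
Decomposition 2: common = {D}, closure = {D} → lossy.
Decomposition 3: common = {B, C}, closure = {A, B, C, D, E} → lossless.

Decomposition 3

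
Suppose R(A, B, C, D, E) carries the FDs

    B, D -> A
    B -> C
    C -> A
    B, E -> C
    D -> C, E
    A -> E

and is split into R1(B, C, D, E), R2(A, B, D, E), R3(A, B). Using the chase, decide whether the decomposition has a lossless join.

Yes

Chase test. Columns are A, B, C, D, E; row i has aⱼ where attribute j ∈ Ri, else bᵢⱼ.
Initial tableau (one row per fragment):
  row 1: b11 a2 a3 a4 a5
  row 2: a1 a2 b23 a4 a5
  row 3: a1 a2 b33 b34 b35
Rows 1 and 2 agree on B, D; apply B, D→A and equate their A entries.
Rows 1 and 2 agree on B; apply B→C and equate their C entries.
Rows 1 and 3 agree on B; apply B→C and equate their C entries.
Rows 1 and 3 agree on A; apply A→E and equate their E entries.
Row 1 is now all distinguished symbols — the join is lossless.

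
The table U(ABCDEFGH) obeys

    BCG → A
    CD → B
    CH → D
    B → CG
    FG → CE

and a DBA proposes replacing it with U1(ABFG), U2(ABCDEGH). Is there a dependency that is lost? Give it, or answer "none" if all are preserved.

FG → CE

Check FG → CE: no single fragment contains all of {CEFG}, and the restricted closure of {FG} across the fragments never reaches {CE}.
BCG → A is preserved.
CD → B is preserved.
CH → D is preserved.
B → CG is preserved.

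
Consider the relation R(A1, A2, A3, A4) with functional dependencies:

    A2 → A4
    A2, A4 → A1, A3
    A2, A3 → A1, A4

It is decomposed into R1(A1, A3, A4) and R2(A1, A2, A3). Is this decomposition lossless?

Common attributes: R1 ∩ R2 = {A1, A3}.
No dependency enlarges {A1, A3}, so (A1, A3)⁺ = {A1, A3}.
The closure contains neither all of R1 = {A1, A3, A4} nor all of R2 = {A1, A2, A3}, so the common attributes are not a superkey of either fragment. The join is lossy.

No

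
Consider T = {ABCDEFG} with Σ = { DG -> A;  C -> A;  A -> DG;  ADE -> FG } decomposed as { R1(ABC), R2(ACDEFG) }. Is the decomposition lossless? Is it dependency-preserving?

Lossless test: (AC)⁺ = {ACDG}, which is a superkey of neither fragment — lossy.
Dependency preservation: every FD's attributes lie within a single fragment, so each can be enforced locally — preserved.

lossy but dependency-preserving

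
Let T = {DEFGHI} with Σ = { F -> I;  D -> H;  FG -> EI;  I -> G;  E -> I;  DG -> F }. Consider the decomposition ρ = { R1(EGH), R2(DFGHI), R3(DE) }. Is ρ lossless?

Yes

Chase test. Columns are DEFGHI; row i has aⱼ where attribute j ∈ Ri, else bᵢⱼ.
Initial tableau (one row per fragment):
  row 1: b11 a2 b13 a4 a5 b16
  row 2: a1 b22 a3 a4 a5 a6
  row 3: a1 a2 b33 b34 b35 b36
Rows 2 and 3 agree on D; apply D→H and equate their H entries.
Rows 1 and 3 agree on E; apply E→I and equate their I entries.
Rows 1 and 3 agree on I; apply I→G and equate their G entries.
Rows 2 and 3 agree on DG; apply DG→F and equate their F entries.
Rows 2 and 3 agree on F; apply F→I and equate their I entries.
Rows 2 and 3 agree on FG; apply FG→EI and equate their EI entries.
Row 2 is now all distinguished symbols — the join is lossless.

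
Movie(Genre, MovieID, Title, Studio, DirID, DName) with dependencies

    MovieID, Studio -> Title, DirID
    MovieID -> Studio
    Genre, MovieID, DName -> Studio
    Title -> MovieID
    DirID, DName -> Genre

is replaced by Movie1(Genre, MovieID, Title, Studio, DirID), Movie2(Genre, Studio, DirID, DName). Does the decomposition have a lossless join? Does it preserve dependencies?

lossy but dependency-preserving

Lossless test: (Genre, Studio, DirID)⁺ = {Genre, Studio, DirID}, which is a superkey of neither fragment — lossy.
Dependency preservation: Genre, MovieID, DName → Studio is not contained in any single fragment, but the restricted closure of its left-hand side across the fragments still reaches the right-hand side; the remaining FDs each lie inside some fragment. All dependencies are preserved.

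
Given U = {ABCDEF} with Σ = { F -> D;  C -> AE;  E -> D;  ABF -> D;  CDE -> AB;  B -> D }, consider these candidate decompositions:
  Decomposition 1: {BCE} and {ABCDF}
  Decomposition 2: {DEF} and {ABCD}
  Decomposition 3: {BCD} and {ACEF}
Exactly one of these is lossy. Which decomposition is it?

Decomposition 2

Decomposition 1: common = {BC}, closure = {ABCDE} → lossless.
Decomposition 2: common = {D}, closure = {D} → lossy.
Decomposition 3: common = {C}, closure = {ABCDE} → lossless.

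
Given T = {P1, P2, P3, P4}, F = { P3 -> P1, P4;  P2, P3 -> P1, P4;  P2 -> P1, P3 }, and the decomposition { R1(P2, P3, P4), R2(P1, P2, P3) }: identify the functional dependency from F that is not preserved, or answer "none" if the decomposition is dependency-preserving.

none

P3 → P1, P4: restricted closure across fragments reaches P1, P4.
P2, P3 → P1, P4: restricted closure across fragments reaches P1, P4.
P2 → P1, P3 lies within R2.
Every dependency is enforceable on the fragments, so the decomposition is dependency-preserving.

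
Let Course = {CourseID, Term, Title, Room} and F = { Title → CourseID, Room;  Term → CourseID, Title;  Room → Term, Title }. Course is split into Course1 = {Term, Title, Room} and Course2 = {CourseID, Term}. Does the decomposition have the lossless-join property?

Common attributes: Course1 ∩ Course2 = {Term}.
Closure of {Term}: Term → CourseID, Title applies, adding CourseID, Title; Title → CourseID, Room applies, adding Room. So (Term)⁺ = {CourseID, Term, Title, Room}.
This closure contains every attribute of Course1, so Course1 ∩ Course2 → Course1. The join is lossless.

Yes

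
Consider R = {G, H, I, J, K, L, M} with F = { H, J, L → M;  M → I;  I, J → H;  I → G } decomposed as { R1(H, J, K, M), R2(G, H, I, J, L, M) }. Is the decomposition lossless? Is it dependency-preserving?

lossy but dependency-preserving

Lossless test: (H, J, M)⁺ = {G, H, I, J, M}, which is a superkey of neither fragment — lossy.
Dependency preservation: every FD's attributes lie within a single fragment, so each can be enforced locally — preserved.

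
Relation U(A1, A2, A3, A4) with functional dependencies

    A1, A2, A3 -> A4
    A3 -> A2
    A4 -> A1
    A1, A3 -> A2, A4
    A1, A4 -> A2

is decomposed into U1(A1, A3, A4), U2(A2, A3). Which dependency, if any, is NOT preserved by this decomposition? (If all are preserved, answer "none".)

Check A1, A4 → A2: no single fragment contains all of {A1, A2, A4}, and the restricted closure of {A1, A4} across the fragments never reaches {A2}.
A1, A2, A3 → A4 is preserved.
A3 → A2 is preserved.
A4 → A1 is preserved.
A1, A3 → A2, A4 is preserved.

A1, A4 -> A2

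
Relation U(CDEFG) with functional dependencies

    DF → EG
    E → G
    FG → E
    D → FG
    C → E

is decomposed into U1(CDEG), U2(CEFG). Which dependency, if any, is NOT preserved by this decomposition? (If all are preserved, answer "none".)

Check D → FG: no single fragment contains all of {DFG}, and the restricted closure of {D} across the fragments never reaches {FG}.
DF → EG is preserved.
E → G is preserved.
FG → E is preserved.
C → E is preserved.

D → FG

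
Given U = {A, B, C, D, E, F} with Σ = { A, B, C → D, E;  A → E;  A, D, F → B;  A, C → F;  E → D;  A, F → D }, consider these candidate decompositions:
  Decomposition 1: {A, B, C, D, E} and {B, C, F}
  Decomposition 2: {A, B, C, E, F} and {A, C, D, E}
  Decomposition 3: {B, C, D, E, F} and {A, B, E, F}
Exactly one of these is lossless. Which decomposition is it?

Decomposition 1: common = {B, C}, closure = {B, C} → lossy.
Decomposition 2: common = {A, C, E}, closure = {A, B, C, D, E, F} → lossless.
Decomposition 3: common = {B, E, F}, closure = {B, D, E, F} → lossy.

Decomposition 2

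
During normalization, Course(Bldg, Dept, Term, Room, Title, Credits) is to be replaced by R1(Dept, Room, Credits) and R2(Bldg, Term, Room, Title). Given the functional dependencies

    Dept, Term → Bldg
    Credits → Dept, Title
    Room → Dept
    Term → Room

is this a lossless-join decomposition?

No

Common attributes: R1 ∩ R2 = {Room}.
Closure of {Room}: Room → Dept applies, adding Dept. So (Room)⁺ = {Dept, Room}.
The closure contains neither all of R1 = {Dept, Room, Credits} nor all of R2 = {Bldg, Term, Room, Title}, so the common attributes are not a superkey of either fragment. The join is lossy.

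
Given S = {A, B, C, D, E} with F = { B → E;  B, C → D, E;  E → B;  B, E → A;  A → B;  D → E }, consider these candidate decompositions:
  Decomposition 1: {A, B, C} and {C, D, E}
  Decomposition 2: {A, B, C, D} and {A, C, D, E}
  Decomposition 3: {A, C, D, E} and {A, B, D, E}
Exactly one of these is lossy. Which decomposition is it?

Decomposition 1

Decomposition 1: common = {C}, closure = {C} → lossy.
Decomposition 2: common = {A, C, D}, closure = {A, B, C, D, E} → lossless.
Decomposition 3: common = {A, D, E}, closure = {A, B, D, E} → lossless.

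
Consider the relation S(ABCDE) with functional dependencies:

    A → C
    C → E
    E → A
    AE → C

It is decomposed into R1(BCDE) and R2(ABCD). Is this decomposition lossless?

Yes

Common attributes: R1 ∩ R2 = {BCD}.
Closure of {BCD}: C → E applies, adding E; E → A applies, adding A. So (BCD)⁺ = {ABCDE}.
This closure contains every attribute of R1, so R1 ∩ R2 → R1. The join is lossless.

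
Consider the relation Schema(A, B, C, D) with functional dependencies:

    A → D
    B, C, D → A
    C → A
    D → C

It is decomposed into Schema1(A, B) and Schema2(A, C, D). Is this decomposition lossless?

Yes

Common attributes: Schema1 ∩ Schema2 = {A}.
Closure of {A}: A → D applies, adding D; D → C applies, adding C. So (A)⁺ = {A, C, D}.
This closure contains every attribute of Schema2, so Schema1 ∩ Schema2 → Schema2. The join is lossless.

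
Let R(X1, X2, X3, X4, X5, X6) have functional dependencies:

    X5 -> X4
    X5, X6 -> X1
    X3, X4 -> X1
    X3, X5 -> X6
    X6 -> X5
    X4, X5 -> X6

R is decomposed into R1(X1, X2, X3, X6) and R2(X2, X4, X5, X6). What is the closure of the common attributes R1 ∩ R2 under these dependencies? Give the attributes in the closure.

X1, X2, X4, X5, X6

R1 ∩ R2 = {X2, X6}.
X6 → X5 applies, adding X5
X5 → X4 applies, adding X4
X5, X6 → X1 applies, adding X1
Closure: {X1, X2, X4, X5, X6}.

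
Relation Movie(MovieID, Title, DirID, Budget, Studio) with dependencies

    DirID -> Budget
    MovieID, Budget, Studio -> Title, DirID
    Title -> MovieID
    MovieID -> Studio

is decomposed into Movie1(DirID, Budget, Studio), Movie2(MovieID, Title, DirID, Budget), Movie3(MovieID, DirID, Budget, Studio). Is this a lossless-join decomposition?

Yes

Chase test. Columns are MovieID, Title, DirID, Budget, Studio; row i has aⱼ where attribute j ∈ Moviei, else bᵢⱼ.
Initial tableau (one row per fragment):
  row 1: b11 b12 a3 a4 a5
  row 2: a1 a2 a3 a4 b25
  row 3: a1 b32 a3 a4 a5
Rows 2 and 3 agree on MovieID; apply MovieID→Studio and equate their Studio entries.
Rows 2 and 3 agree on MovieID, Budget, Studio; apply MovieID, Budget, Studio→Title, DirID and equate their Title, DirID entries.
Row 2 is now all distinguished symbols — the join is lossless.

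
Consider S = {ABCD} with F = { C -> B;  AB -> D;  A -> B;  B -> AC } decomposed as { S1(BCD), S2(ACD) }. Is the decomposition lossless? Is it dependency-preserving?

Lossless test: (CD)⁺ = {ABCD}, which contains all of one fragment — lossless.
Dependency preservation: AB → D; A → B; B → AC are not contained in any single fragment, but the restricted closure of each left-hand side across the fragments still reaches the right-hand side; the remaining FDs each lie inside some fragment. All dependencies are preserved.

lossless and dependency-preserving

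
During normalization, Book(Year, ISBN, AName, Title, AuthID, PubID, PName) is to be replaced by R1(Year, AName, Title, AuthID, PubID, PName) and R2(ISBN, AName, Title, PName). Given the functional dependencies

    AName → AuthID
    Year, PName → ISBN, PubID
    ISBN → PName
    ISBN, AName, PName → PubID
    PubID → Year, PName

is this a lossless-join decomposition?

No

Common attributes: R1 ∩ R2 = {AName, Title, PName}.
Closure of {AName, Title, PName}: AName → AuthID applies, adding AuthID. So (AName, Title, PName)⁺ = {AName, Title, AuthID, PName}.
The closure contains neither all of R1 = {Year, AName, Title, AuthID, PubID, PName} nor all of R2 = {ISBN, AName, Title, PName}, so the common attributes are not a superkey of either fragment. The join is lossy.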